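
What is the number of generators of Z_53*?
Number of primitive roots mod 53 = φ(52) = 24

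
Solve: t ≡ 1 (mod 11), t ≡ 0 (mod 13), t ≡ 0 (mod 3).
M = 11 × 13 × 3 = 429. M₁ = 39, y₁ ≡ 2 (mod 11). M₂ = 33, y₂ ≡ 2 (mod 13). M₃ = 143, y₃ ≡ 2 (mod 3). t = 1×39×2 + 0×33×2 + 0×143×2 ≡ 78 (mod 429)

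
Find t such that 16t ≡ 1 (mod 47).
16^(-1) ≡ 3 (mod 47). Verification: 16 × 3 = 48 ≡ 1 (mod 47)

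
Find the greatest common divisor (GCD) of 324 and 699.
3

Using the Euclidean algorithm:
324 = 0 × 699 + 324
699 = 2 × 324 + 51
324 = 6 × 51 + 18
51 = 2 × 18 + 15
18 = 1 × 15 + 3
15 = 5 × 3 + 0

GCD(324, 699) = 3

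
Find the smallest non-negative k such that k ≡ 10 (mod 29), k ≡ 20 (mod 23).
503

Using the Chinese Remainder Theorem:
M = product of moduli = 667
For equation 1: M_1 = 23, 23 ≡ 23 (mod 29), inverse of 23 mod 29 is 24 (check: 23 × 24 = 552 ≡ 1 (mod 29))
For equation 2: M_2 = 29, 29 ≡ 6 (mod 23), inverse of 29 mod 23 is 4 (check: 6 × 4 = 24 ≡ 1 (mod 23))
Combine: k ≡ Σ r_i×M_i×(M_i⁻¹ mod m_i) = 10×23×24 + 20×29×4 = 5520 + 2320 = 7840
7840 mod 667 = 503
k ≡ 503 (mod 667)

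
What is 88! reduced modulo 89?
By Wilson's theorem, (88)! ≡ -1 ≡ 88 (mod 89)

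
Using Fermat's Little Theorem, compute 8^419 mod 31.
By Fermat: 8^{30} ≡ 1 (mod 31). 419 ≡ 29 (mod 30). So 8^{419} ≡ 8^{29} ≡ 4 (mod 31)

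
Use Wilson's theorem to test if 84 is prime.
(83)! mod 84 = 0. Since 0 ≢ -1 (mod 84), 84 is not prime.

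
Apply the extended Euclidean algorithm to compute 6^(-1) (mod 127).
Extended GCD: 6(-21) + 127(1) = 1. So 6^(-1) ≡ 106 ≡ 106 (mod 127). Verify: 6 × 106 = 636 ≡ 1 (mod 127)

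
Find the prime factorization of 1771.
7 × 11 × 23

Divide by primes starting from smallest:
1771 ÷ 7 = 253
253 ÷ 11 = 23
23 ÷ 23 = 1

1771 = 7 × 11 × 23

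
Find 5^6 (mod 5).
5 ≡ 0 (mod 5). 6 = 4 + 2 (binary 110). Repeated squaring mod 5: 0^1 ≡ 0; 0^2 ≡ 0² = 0 ≡ 0; 0^4 ≡ 0² = 0 ≡ 0. Multiply: 5^6 ≡ 0^4 × 0^2 ≡ 0 × 0 (mod 5): 0 × 0 = 0 ≡ 0. So 5^6 ≡ 0 (mod 5).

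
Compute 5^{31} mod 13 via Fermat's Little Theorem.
8

By Fermat's Little Theorem, a^(p-1) ≡ 1 (mod p) for prime p and gcd(a, p) = 1
Here p = 13, so 5^12 ≡ 1 (mod 13)
We can reduce the exponent: 31 mod 12 = 7
So 5^31 ≡ 5^7 (mod 13)
Computing: 5^7 mod 13 = 8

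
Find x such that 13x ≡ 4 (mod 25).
8

Since gcd(13, 25) = 1 divides 4, a solution exists.
Multiply both sides by the inverse of 13 mod 25:
  13^(-1) mod 25 = 2
  x ≡ 2 × 4 ≡ 8 ≡ 8 (mod 25)
Verification: 13 × 8 = 104 = 4 × 25 + 4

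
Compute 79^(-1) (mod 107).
42

Using Extended Euclidean Algorithm:
gcd(79, 107) = 1
Bezout coefficients: 79 × 42 + 107 × -31 = 1
So 79 × 42 ≡ 1 (mod 107)
The inverse is 42 mod 107 = 42
Verification: 79 × 42 = 3318 = 31 × 107 + 1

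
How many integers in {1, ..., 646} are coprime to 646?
288

Prime factorization: 646 = 2 × 17 × 19
Using the formula φ(n) = n × Π(1 - 1/p) for each prime factor p:
φ(646) = 646 × (1 - 1/2) × (1 - 1/17) × (1 - 1/19)
φ(646) = 288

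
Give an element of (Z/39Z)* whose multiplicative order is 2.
14 has order 2 mod 39 since 14^{2} ≡ 1 (mod 39) and no smaller power works.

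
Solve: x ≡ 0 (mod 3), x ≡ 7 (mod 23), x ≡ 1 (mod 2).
M = 3 × 23 × 2 = 138. M₁ = 46, y₁ ≡ 1 (mod 3). M₂ = 6, y₂ ≡ 4 (mod 23). M₃ = 69, y₃ ≡ 1 (mod 2). x = 0×46×1 + 7×6×4 + 1×69×1 ≡ 99 (mod 138)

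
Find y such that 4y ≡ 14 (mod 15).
11

Since gcd(4, 15) = 1 divides 14, a solution exists.
Multiply both sides by the inverse of 4 mod 15:
  4^(-1) mod 15 = 4
  x ≡ 4 × 14 ≡ 56 ≡ 11 (mod 15)
Verification: 4 × 11 = 44 = 2 × 15 + 14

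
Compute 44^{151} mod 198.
44

Using successive squaring:
Binary expansion of 151: 10010111
Powers of 44 mod 198 (each is the square of the previous):
  44^1 ≡ 44 (mod 198)
  44^2 ≡ 44² = 1936 ≡ 154 (mod 198)
  44^4 ≡ 154² = 23716 ≡ 154 (mod 198)
  44^8 ≡ 154² = 23716 ≡ 154 (mod 198)
  44^16 ≡ 154² = 23716 ≡ 154 (mod 198)
  44^32 ≡ 154² = 23716 ≡ 154 (mod 198)
  44^64 ≡ 154² = 23716 ≡ 154 (mod 198)
  44^128 ≡ 154² = 23716 ≡ 154 (mod 198)
151 = 128 + 16 + 4 + 2 + 1, so 44^151 = 44^128 × 44^16 × 44^4 × 44^2 × 44^1 ≡ 154 × 154 × 154 × 154 × 44 (mod 198)
Multiplying step by step:
  154 × 154 = 23716 ≡ 154 (mod 198)
  154 × 154 = 23716 ≡ 154 (mod 198)
  154 × 154 = 23716 ≡ 154 (mod 198)
  154 × 44 = 6776 ≡ 44 (mod 198)
Result: 44^151 ≡ 44 (mod 198)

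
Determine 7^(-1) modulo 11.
7^(-1) ≡ 8 (mod 11). Verification: 7 × 8 = 56 ≡ 1 (mod 11)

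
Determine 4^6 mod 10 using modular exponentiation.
6 = 4 + 2 (binary 110). Repeated squaring mod 10: 4^1 ≡ 4; 4^2 ≡ 4² = 16 ≡ 6; 4^4 ≡ 6² = 36 ≡ 6. Multiply: 4^6 = 4^4 × 4^2 ≡ 6 × 6 (mod 10): 6 × 6 = 36 ≡ 6. So 4^6 ≡ 6 (mod 10).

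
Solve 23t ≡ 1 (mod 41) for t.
25

Using Extended Euclidean Algorithm:
gcd(23, 41) = 1
Bezout coefficients: 23 × -16 + 41 × 9 = 1
So 23 × -16 ≡ 1 (mod 41)
The inverse is -16 mod 41 = 25
Verification: 23 × 25 = 575 = 14 × 41 + 1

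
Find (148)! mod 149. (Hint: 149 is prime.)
By Wilson's theorem, (148)! ≡ -1 ≡ 148 (mod 149)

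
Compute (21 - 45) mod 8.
0

(21 - 45) = -24
-24 mod 8 = 0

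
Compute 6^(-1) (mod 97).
6^(-1) ≡ 81 (mod 97). Verification: 6 × 81 = 486 ≡ 1 (mod 97)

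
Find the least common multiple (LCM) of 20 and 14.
140

First find GCD(20, 14) using the Euclidean algorithm:
20 = 1 × 14 + 6
14 = 2 × 6 + 2
6 = 3 × 2 + 0
GCD(20, 14) = 2

LCM formula: LCM(a, b) = (a × b) / GCD(a, b)
LCM(20, 14) = (20 × 14) / 2
LCM(20, 14) = 280 / 2
LCM(20, 14) = 140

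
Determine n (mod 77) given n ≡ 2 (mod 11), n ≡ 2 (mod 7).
2

Using the Chinese Remainder Theorem:
M = product of moduli = 77
For equation 1: M_1 = 7, 7 ≡ 7 (mod 11), inverse of 7 mod 11 is 8 (check: 7 × 8 = 56 ≡ 1 (mod 11))
For equation 2: M_2 = 11, 11 ≡ 4 (mod 7), inverse of 11 mod 7 is 2 (check: 4 × 2 = 8 ≡ 1 (mod 7))
Combine: n ≡ Σ r_i×M_i×(M_i⁻¹ mod m_i) = 2×7×8 + 2×11×2 = 112 + 44 = 156
156 mod 77 = 2
n ≡ 2 (mod 77)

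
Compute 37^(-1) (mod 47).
37^(-1) ≡ 14 (mod 47). Verification: 37 × 14 = 518 ≡ 1 (mod 47)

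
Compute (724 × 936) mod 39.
0

(724 × 936) = 677664
677664 mod 39 = 0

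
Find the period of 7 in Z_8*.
Powers of 7 mod 8: 7^1≡7, 7^2≡1. Order = 2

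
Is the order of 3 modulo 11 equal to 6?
No, the actual order is 5, not 6.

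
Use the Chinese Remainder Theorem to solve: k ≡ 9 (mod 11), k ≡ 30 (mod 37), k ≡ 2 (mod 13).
548

Using the Chinese Remainder Theorem:
M = product of moduli = 5291
For equation 1: M_1 = 481, 481 ≡ 8 (mod 11), inverse of 481 mod 11 is 7 (check: 8 × 7 = 56 ≡ 1 (mod 11))
For equation 2: M_2 = 143, 143 ≡ 32 (mod 37), inverse of 143 mod 37 is 22 (check: 32 × 22 = 704 ≡ 1 (mod 37))
For equation 3: M_3 = 407, 407 ≡ 4 (mod 13), inverse of 407 mod 13 is 10 (check: 4 × 10 = 40 ≡ 1 (mod 13))
Combine: k ≡ Σ r_i×M_i×(M_i⁻¹ mod m_i) = 9×481×7 + 30×143×22 + 2×407×10 = 30303 + 94380 + 8140 = 132823
132823 mod 5291 = 548
k ≡ 548 (mod 5291)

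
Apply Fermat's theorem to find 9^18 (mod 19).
By Fermat's Little Theorem, 9^{18} ≡ 1 (mod 19) since 19 is prime and gcd(9, 19) = 1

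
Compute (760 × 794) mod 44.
24

(760 × 794) = 603440
603440 mod 44 = 24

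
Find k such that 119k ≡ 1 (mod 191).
119^(-1) ≡ 61 (mod 191). Verification: 119 × 61 = 7259 ≡ 1 (mod 191)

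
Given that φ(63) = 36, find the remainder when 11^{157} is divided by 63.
By Euler: 11^{36} ≡ 1 (mod 63) since gcd(11, 63) = 1. 157 = 4×36 + 13. So 11^{157} ≡ 11^{13} ≡ 11 (mod 63)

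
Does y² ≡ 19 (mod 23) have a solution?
By Euler's criterion: 19^{11} ≡ 22 (mod 23). Since this equals -1 (≡ 22), 19 is not a QR.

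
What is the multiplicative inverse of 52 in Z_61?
52^(-1) ≡ 27 (mod 61). Verification: 52 × 27 = 1404 ≡ 1 (mod 61)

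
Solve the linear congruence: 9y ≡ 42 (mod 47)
36

Since gcd(9, 47) = 1 divides 42, a solution exists.
Multiply both sides by the inverse of 9 mod 47:
  9^(-1) mod 47 = 21
  x ≡ 21 × 42 ≡ 882 ≡ 36 (mod 47)
Verification: 9 × 36 = 324 = 6 × 47 + 42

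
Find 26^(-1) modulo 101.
35

Using Extended Euclidean Algorithm:
gcd(26, 101) = 1
Bezout coefficients: 26 × 35 + 101 × -9 = 1
So 26 × 35 ≡ 1 (mod 101)
The inverse is 35 mod 101 = 35
Verification: 26 × 35 = 910 = 9 × 101 + 1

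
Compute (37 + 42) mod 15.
4

(37 + 42) = 79
79 mod 15 = 4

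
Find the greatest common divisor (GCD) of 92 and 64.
4

Using the Euclidean algorithm:
92 = 1 × 64 + 28
64 = 2 × 28 + 8
28 = 3 × 8 + 4
8 = 2 × 4 + 0

GCD(92, 64) = 4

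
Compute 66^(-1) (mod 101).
75

Using Extended Euclidean Algorithm:
gcd(66, 101) = 1
Bezout coefficients: 66 × -26 + 101 × 17 = 1
So 66 × -26 ≡ 1 (mod 101)
The inverse is -26 mod 101 = 75
Verification: 66 × 75 = 4950 = 49 × 101 + 1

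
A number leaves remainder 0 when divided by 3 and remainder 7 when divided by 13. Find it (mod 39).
M = 3 × 13 = 39. M₁ = 13, y₁ ≡ 1 (mod 3). M₂ = 3, y₂ ≡ 9 (mod 13). k = 0×13×1 + 7×3×9 ≡ 33 (mod 39)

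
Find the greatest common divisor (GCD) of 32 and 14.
2

Using the Euclidean algorithm:
32 = 2 × 14 + 4
14 = 3 × 4 + 2
4 = 2 × 2 + 0

GCD(32, 14) = 2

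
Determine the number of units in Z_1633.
1540

Prime factorization: 1633 = 23 × 71
Using the formula φ(n) = n × Π(1 - 1/p) for each prime factor p:
φ(1633) = 1633 × (1 - 1/23) × (1 - 1/71)
φ(1633) = 1540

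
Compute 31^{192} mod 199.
132

Using successive squaring:
Binary expansion of 192: 11000000
Powers of 31 mod 199 (each is the square of the previous):
  31^1 ≡ 31 (mod 199)
  31^2 ≡ 31² = 961 ≡ 165 (mod 199)
  31^4 ≡ 165² = 27225 ≡ 161 (mod 199)
  31^8 ≡ 161² = 25921 ≡ 51 (mod 199)
  31^16 ≡ 51² = 2601 ≡ 14 (mod 199)
  31^32 ≡ 14² = 196 ≡ 196 (mod 199)
  31^64 ≡ 196² = 38416 ≡ 9 (mod 199)
  31^128 ≡ 9² = 81 ≡ 81 (mod 199)
192 = 128 + 64, so 31^192 = 31^128 × 31^64 ≡ 81 × 9 (mod 199)
Multiplying step by step:
  81 × 9 = 729 ≡ 132 (mod 199)
Result: 31^192 ≡ 132 (mod 199)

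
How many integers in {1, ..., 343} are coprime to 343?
294

Prime factorization: 343 = 7^3
Using the formula φ(n) = n × Π(1 - 1/p) for each prime factor p:
φ(343) = 343 × (1 - 1/7)
φ(343) = 294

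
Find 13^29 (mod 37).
Using repeated squaring. 29 = 16 + 8 + 4 + 1 (binary 11101). Repeated squaring mod 37: 13^1 ≡ 13; 13^2 ≡ 13² = 169 ≡ 21; 13^4 ≡ 21² = 441 ≡ 34; 13^8 ≡ 34² = 1156 ≡ 9; 13^16 ≡ 9² = 81 ≡ 7. Multiply: 13^29 = 13^16 × 13^8 × 13^4 × 13^1 ≡ 7 × 9 × 34 × 13 (mod 37): 7 × 9 = 63 ≡ 26; 26 × 34 = 884 ≡ 33; 33 × 13 = 429 ≡ 22. So 13^29 ≡ 22 (mod 37).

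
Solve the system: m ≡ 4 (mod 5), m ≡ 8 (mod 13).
M = 5 × 13 = 65. M₁ = 13, y₁ ≡ 2 (mod 5). M₂ = 5, y₂ ≡ 8 (mod 13). m = 4×13×2 + 8×5×8 ≡ 34 (mod 65)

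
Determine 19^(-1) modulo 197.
19^(-1) ≡ 83 (mod 197). Verification: 19 × 83 = 1577 ≡ 1 (mod 197)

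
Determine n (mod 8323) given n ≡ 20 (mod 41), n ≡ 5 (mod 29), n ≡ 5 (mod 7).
2644

Using the Chinese Remainder Theorem:
M = product of moduli = 8323
For equation 1: M_1 = 203, 203 ≡ 39 (mod 41), inverse of 203 mod 41 is 20 (check: 39 × 20 = 780 ≡ 1 (mod 41))
For equation 2: M_2 = 287, 287 ≡ 26 (mod 29), inverse of 287 mod 29 is 19 (check: 26 × 19 = 494 ≡ 1 (mod 29))
For equation 3: M_3 = 1189, 1189 ≡ 6 (mod 7), inverse of 1189 mod 7 is 6 (check: 6 × 6 = 36 ≡ 1 (mod 7))
Combine: n ≡ Σ r_i×M_i×(M_i⁻¹ mod m_i) = 20×203×20 + 5×287×19 + 5×1189×6 = 81200 + 27265 + 35670 = 144135
144135 mod 8323 = 2644
n ≡ 2644 (mod 8323)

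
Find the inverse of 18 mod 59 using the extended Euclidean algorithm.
Extended GCD: 18(23) + 59(-7) = 1. So 18^(-1) ≡ 23 ≡ 23 (mod 59). Verify: 18 × 23 = 414 ≡ 1 (mod 59)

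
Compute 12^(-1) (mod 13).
12^(-1) ≡ 12 (mod 13). Verification: 12 × 12 = 144 ≡ 1 (mod 13)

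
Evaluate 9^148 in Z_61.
Using Fermat: 9^{60} ≡ 1 (mod 61). 148 ≡ 28 (mod 60). So 9^{148} ≡ 9^{28} ≡ 58 (mod 61)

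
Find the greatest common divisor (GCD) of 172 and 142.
2

Using the Euclidean algorithm:
172 = 1 × 142 + 30
142 = 4 × 30 + 22
30 = 1 × 22 + 8
22 = 2 × 8 + 6
8 = 1 × 6 + 2
6 = 3 × 2 + 0

GCD(172, 142) = 2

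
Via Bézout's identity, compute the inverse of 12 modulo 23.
Extended GCD: 12(2) + 23(-1) = 1. So 12^(-1) ≡ 2 ≡ 2 (mod 23). Verify: 12 × 2 = 24 ≡ 1 (mod 23)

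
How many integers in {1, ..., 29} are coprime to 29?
28

Prime factorization: 29 = 29
Using the formula φ(n) = n × Π(1 - 1/p) for each prime factor p:
φ(29) = 29 × (1 - 1/29)
φ(29) = 28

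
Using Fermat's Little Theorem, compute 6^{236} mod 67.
4

By Fermat's Little Theorem, a^(p-1) ≡ 1 (mod p) for prime p and gcd(a, p) = 1
Here p = 67, so 6^66 ≡ 1 (mod 67)
We can reduce the exponent: 236 mod 66 = 38
So 6^236 ≡ 6^38 (mod 67)
Computing: 6^38 mod 67 = 4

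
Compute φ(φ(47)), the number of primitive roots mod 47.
Number of primitive roots mod 47 = φ(46) = 22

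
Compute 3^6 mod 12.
6 = 4 + 2 (binary 110). Repeated squaring mod 12: 3^1 ≡ 3; 3^2 ≡ 3² = 9 ≡ 9; 3^4 ≡ 9² = 81 ≡ 9. Multiply: 3^6 = 3^4 × 3^2 ≡ 9 × 9 (mod 12): 9 × 9 = 81 ≡ 9. So 3^6 ≡ 9 (mod 12).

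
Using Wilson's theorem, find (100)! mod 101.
By Wilson's theorem, (100)! ≡ -1 ≡ 100 (mod 101)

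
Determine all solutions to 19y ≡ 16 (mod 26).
20

Since gcd(19, 26) = 1 divides 16, a solution exists.
Multiply both sides by the inverse of 19 mod 26:
  19^(-1) mod 26 = 11
  x ≡ 11 × 16 ≡ 176 ≡ 20 (mod 26)
Verification: 19 × 20 = 380 = 14 × 26 + 16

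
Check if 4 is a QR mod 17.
By Euler's criterion: 4^{8} ≡ 1 (mod 17). Since this equals 1, 4 is a QR.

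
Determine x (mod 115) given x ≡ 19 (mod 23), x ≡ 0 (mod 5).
65

Using the Chinese Remainder Theorem:
M = product of moduli = 115
For equation 1: M_1 = 5, 5 ≡ 5 (mod 23), inverse of 5 mod 23 is 14 (check: 5 × 14 = 70 ≡ 1 (mod 23))
For equation 2: M_2 = 23, 23 ≡ 3 (mod 5), inverse of 23 mod 5 is 2 (check: 3 × 2 = 6 ≡ 1 (mod 5))
Combine: x ≡ Σ r_i×M_i×(M_i⁻¹ mod m_i) = 19×5×14 + 0×23×2 = 1330 + 0 = 1330
1330 mod 115 = 65
x ≡ 65 (mod 115)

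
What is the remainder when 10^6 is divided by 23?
6 = 4 + 2 (binary 110). Repeated squaring mod 23: 10^1 ≡ 10; 10^2 ≡ 10² = 100 ≡ 8; 10^4 ≡ 8² = 64 ≡ 18. Multiply: 10^6 = 10^4 × 10^2 ≡ 18 × 8 (mod 23): 18 × 8 = 144 ≡ 6. So 10^6 ≡ 6 (mod 23).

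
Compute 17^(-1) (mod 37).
17^(-1) ≡ 24 (mod 37). Verification: 17 × 24 = 408 ≡ 1 (mod 37)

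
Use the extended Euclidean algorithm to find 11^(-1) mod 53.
Extended GCD: 11(-24) + 53(5) = 1. So 11^(-1) ≡ 29 ≡ 29 (mod 53). Verify: 11 × 29 = 319 ≡ 1 (mod 53)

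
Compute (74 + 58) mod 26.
2

(74 + 58) = 132
132 mod 26 = 2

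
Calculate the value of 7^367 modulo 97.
Using Fermat: 7^{96} ≡ 1 (mod 97). 367 ≡ 79 (mod 96). So 7^{367} ≡ 7^{79} ≡ 92 (mod 97)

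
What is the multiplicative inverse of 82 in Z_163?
82^(-1) ≡ 2 (mod 163). Verification: 82 × 2 = 164 ≡ 1 (mod 163)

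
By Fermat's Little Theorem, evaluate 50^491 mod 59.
By Fermat: 50^{58} ≡ 1 (mod 59). 491 = 8×58 + 27. So 50^{491} ≡ 50^{27} ≡ 8 (mod 59)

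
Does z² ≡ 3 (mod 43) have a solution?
By Euler's criterion: 3^{21} ≡ 42 (mod 43). Since this equals -1 (≡ 42), 3 is not a QR.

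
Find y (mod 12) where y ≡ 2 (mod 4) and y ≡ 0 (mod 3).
M = 4 × 3 = 12. M₁ = 3, y₁ ≡ 3 (mod 4). M₂ = 4, y₂ ≡ 1 (mod 3). y = 2×3×3 + 0×4×1 ≡ 6 (mod 12)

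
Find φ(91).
72

Prime factorization: 91 = 7 × 13
Using the formula φ(n) = n × Π(1 - 1/p) for each prime factor p:
φ(91) = 91 × (1 - 1/7) × (1 - 1/13)
φ(91) = 72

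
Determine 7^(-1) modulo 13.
7^(-1) ≡ 2 (mod 13). Verification: 7 × 2 = 14 ≡ 1 (mod 13)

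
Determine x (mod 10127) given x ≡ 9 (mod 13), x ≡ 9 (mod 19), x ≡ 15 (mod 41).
1491

Using the Chinese Remainder Theorem:
M = product of moduli = 10127
For equation 1: M_1 = 779, 779 ≡ 12 (mod 13), inverse of 779 mod 13 is 12 (check: 12 × 12 = 144 ≡ 1 (mod 13))
For equation 2: M_2 = 533, 533 ≡ 1 (mod 19), inverse of 533 mod 19 is 1 (check: 1 × 1 = 1 ≡ 1 (mod 19))
For equation 3: M_3 = 247, 247 ≡ 1 (mod 41), inverse of 247 mod 41 is 1 (check: 1 × 1 = 1 ≡ 1 (mod 41))
Combine: x ≡ Σ r_i×M_i×(M_i⁻¹ mod m_i) = 9×779×12 + 9×533×1 + 15×247×1 = 84132 + 4797 + 3705 = 92634
92634 mod 10127 = 1491
x ≡ 1491 (mod 10127)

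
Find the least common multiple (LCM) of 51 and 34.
102

First find GCD(51, 34) using the Euclidean algorithm:
51 = 1 × 34 + 17
34 = 2 × 17 + 0
GCD(51, 34) = 17

LCM formula: LCM(a, b) = (a × b) / GCD(a, b)
LCM(51, 34) = (51 × 34) / 17
LCM(51, 34) = 1734 / 17
LCM(51, 34) = 102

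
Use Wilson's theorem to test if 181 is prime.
(180)! mod 181 = 180. Since 180 ≡ -1 (mod 181), 181 is prime.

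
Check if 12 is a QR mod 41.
By Euler's criterion: 12^{20} ≡ 40 (mod 41). Since this equals -1 (≡ 40), 12 is not a QR.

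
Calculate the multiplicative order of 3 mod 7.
Powers of 3 mod 7: 3^1≡3, 3^2≡2, 3^3≡6, 3^4≡4, 3^5≡5, 3^6≡1. Order = 6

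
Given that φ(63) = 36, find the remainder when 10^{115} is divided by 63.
By Euler: 10^{36} ≡ 1 (mod 63) since gcd(10, 63) = 1. 115 = 3×36 + 7. So 10^{115} ≡ 10^{7} ≡ 10 (mod 63)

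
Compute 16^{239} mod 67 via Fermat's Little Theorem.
33

By Fermat's Little Theorem, a^(p-1) ≡ 1 (mod p) for prime p and gcd(a, p) = 1
Here p = 67, so 16^66 ≡ 1 (mod 67)
We can reduce the exponent: 239 mod 66 = 41
So 16^239 ≡ 16^41 (mod 67)
Computing: 16^41 mod 67 = 33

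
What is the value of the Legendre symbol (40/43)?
(40/43) = 40^{21} mod 43 = 1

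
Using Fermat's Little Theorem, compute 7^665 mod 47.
By Fermat: 7^{46} ≡ 1 (mod 47). 665 ≡ 21 (mod 46). So 7^{665} ≡ 7^{21} ≡ 24 (mod 47)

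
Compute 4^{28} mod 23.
2

Using successive squaring:
Binary expansion of 28: 11100
Powers of 4 mod 23 (each is the square of the previous):
  4^1 ≡ 4 (mod 23)
  4^2 ≡ 4² = 16 ≡ 16 (mod 23)
  4^4 ≡ 16² = 256 ≡ 3 (mod 23)
  4^8 ≡ 3² = 9 ≡ 9 (mod 23)
  4^16 ≡ 9² = 81 ≡ 12 (mod 23)
28 = 16 + 8 + 4, so 4^28 = 4^16 × 4^8 × 4^4 ≡ 12 × 9 × 3 (mod 23)
Multiplying step by step:
  12 × 9 = 108 ≡ 16 (mod 23)
  16 × 3 = 48 ≡ 2 (mod 23)
Result: 4^28 ≡ 2 (mod 23)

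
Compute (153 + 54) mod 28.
11

(153 + 54) = 207
207 mod 28 = 11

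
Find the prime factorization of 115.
5 × 23

Divide by primes starting from smallest:
115 ÷ 5 = 23
23 ÷ 23 = 1

115 = 5 × 23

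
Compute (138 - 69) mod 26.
17

(138 - 69) = 69
69 mod 26 = 17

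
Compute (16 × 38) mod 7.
6

(16 × 38) = 608
608 mod 7 = 6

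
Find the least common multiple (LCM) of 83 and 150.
12450

First find GCD(83, 150) using the Euclidean algorithm:
83 = 0 × 150 + 83
150 = 1 × 83 + 67
83 = 1 × 67 + 16
67 = 4 × 16 + 3
16 = 5 × 3 + 1
3 = 3 × 1 + 0
GCD(83, 150) = 1

LCM formula: LCM(a, b) = (a × b) / GCD(a, b)
LCM(83, 150) = (83 × 150) / 1
LCM(83, 150) = 12450 / 1
LCM(83, 150) = 12450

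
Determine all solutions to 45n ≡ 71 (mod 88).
27

Since gcd(45, 88) = 1 divides 71, a solution exists.
Multiply both sides by the inverse of 45 mod 88:
  45^(-1) mod 88 = 45
  x ≡ 45 × 71 ≡ 3195 ≡ 27 (mod 88)
Verification: 45 × 27 = 1215 = 13 × 88 + 71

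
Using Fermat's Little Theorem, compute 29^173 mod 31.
By Fermat: 29^{30} ≡ 1 (mod 31). 173 = 5×30 + 23. So 29^{173} ≡ 29^{23} ≡ 23 (mod 31)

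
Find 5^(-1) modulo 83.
50

Using Extended Euclidean Algorithm:
gcd(5, 83) = 1
Bezout coefficients: 5 × -33 + 83 × 2 = 1
So 5 × -33 ≡ 1 (mod 83)
The inverse is -33 mod 83 = 50
Verification: 5 × 50 = 250 = 3 × 83 + 1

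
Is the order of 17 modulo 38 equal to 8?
No, the actual order is 9, not 8.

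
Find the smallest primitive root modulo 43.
p - 1 = 42 has prime divisors 2, 3, 7. h is a primitive root mod 43 iff h^(42/q) ≢ 1 (mod 43) for each such q.
h = 2: 2^21 ≡ 42, 2^14 ≡ 1, 2^6 ≡ 21 (mod 43); 2^14 ≡ 1, so not a primitive root.
h = 3: 3^21 ≡ 42, 3^14 ≡ 36, 3^6 ≡ 41 (mod 43); none is 1, so 3 has order 42 and is a primitive root.
The smallest primitive root mod 43 is g = 3.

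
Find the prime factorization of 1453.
1453

Divide by primes starting from smallest:
1453 ÷ 1453 = 1

1453 = 1453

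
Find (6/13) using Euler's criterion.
(6/13) = 6^{6} mod 13 = -1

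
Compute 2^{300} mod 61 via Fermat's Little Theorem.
1

By Fermat's Little Theorem, a^(p-1) ≡ 1 (mod p) for prime p and gcd(a, p) = 1
Here p = 61, so 2^60 ≡ 1 (mod 61)
We can reduce the exponent: 300 mod 60 = 0
So 2^300 ≡ 2^0 (mod 61)
Computing: 2^0 mod 61 = 1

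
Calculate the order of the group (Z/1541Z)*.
1452

Prime factorization: 1541 = 23 × 67
Using the formula φ(n) = n × Π(1 - 1/p) for each prime factor p:
φ(1541) = 1541 × (1 - 1/23) × (1 - 1/67)
φ(1541) = 1452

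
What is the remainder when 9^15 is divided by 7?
Using Fermat: 9^{6} ≡ 1 (mod 7). 15 ≡ 3 (mod 6). So 9^{15} ≡ 9^{3} ≡ 1 (mod 7)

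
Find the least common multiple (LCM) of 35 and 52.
1820

First find GCD(35, 52) using the Euclidean algorithm:
35 = 0 × 52 + 35
52 = 1 × 35 + 17
35 = 2 × 17 + 1
17 = 17 × 1 + 0
GCD(35, 52) = 1

LCM formula: LCM(a, b) = (a × b) / GCD(a, b)
LCM(35, 52) = (35 × 52) / 1
LCM(35, 52) = 1820 / 1
LCM(35, 52) = 1820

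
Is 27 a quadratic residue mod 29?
By Euler's criterion: 27^{14} ≡ 28 (mod 29). Since this equals -1 (≡ 28), 27 is not a QR.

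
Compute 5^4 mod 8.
4 = 4 (binary 100). Repeated squaring mod 8: 5^1 ≡ 5; 5^2 ≡ 5² = 25 ≡ 1; 5^4 ≡ 1² = 1 ≡ 1. So 5^4 ≡ 1 (mod 8).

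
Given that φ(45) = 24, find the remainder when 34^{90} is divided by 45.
By Euler: 34^{24} ≡ 1 (mod 45) since gcd(34, 45) = 1. 90 = 3×24 + 18. So 34^{90} ≡ 34^{18} ≡ 1 (mod 45)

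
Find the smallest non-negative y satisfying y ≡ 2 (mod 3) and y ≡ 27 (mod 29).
M = 3 × 29 = 87. M₁ = 29, y₁ ≡ 2 (mod 3). M₂ = 3, y₂ ≡ 10 (mod 29). y = 2×29×2 + 27×3×10 ≡ 56 (mod 87)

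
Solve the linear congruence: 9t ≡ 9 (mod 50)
1

Since gcd(9, 50) = 1 divides 9, a solution exists.
Multiply both sides by the inverse of 9 mod 50:
  9^(-1) mod 50 = 39
  x ≡ 39 × 9 ≡ 351 ≡ 1 (mod 50)
Verification: 9 × 1 = 9 = 0 × 50 + 9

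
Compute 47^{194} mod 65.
64

Using successive squaring:
Binary expansion of 194: 11000010
Powers of 47 mod 65 (each is the square of the previous):
  47^1 ≡ 47 (mod 65)
  47^2 ≡ 47² = 2209 ≡ 64 (mod 65)
  47^4 ≡ 64² = 4096 ≡ 1 (mod 65)
  47^8 ≡ 1² = 1 ≡ 1 (mod 65)
  47^16 ≡ 1² = 1 ≡ 1 (mod 65)
  47^32 ≡ 1² = 1 ≡ 1 (mod 65)
  47^64 ≡ 1² = 1 ≡ 1 (mod 65)
  47^128 ≡ 1² = 1 ≡ 1 (mod 65)
194 = 128 + 64 + 2, so 47^194 = 47^128 × 47^64 × 47^2 ≡ 1 × 1 × 64 (mod 65)
Multiplying step by step:
  1 × 1 = 1 ≡ 1 (mod 65)
  1 × 64 = 64 ≡ 64 (mod 65)
Result: 47^194 ≡ 64 (mod 65)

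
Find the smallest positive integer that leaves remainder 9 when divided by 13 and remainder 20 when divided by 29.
M = 13 × 29 = 377. M₁ = 29, y₁ ≡ 9 (mod 13). M₂ = 13, y₂ ≡ 9 (mod 29). y = 9×29×9 + 20×13×9 ≡ 165 (mod 377). The smallest positive such number is 165.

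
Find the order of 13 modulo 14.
Powers of 13 mod 14: 13^1≡13, 13^2≡1. Order = 2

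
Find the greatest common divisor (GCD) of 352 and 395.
1

Using the Euclidean algorithm:
352 = 0 × 395 + 352
395 = 1 × 352 + 43
352 = 8 × 43 + 8
43 = 5 × 8 + 3
8 = 2 × 3 + 2
3 = 1 × 2 + 1
2 = 2 × 1 + 0

GCD(352, 395) = 1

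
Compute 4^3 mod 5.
3 = 2 + 1 (binary 11). Repeated squaring mod 5: 4^1 ≡ 4; 4^2 ≡ 4² = 16 ≡ 1. Multiply: 4^3 = 4^2 × 4^1 ≡ 1 × 4 (mod 5): 1 × 4 = 4 ≡ 4. So 4^3 ≡ 4 (mod 5).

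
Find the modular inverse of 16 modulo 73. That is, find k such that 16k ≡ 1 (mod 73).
32

Using Extended Euclidean Algorithm:
gcd(16, 73) = 1
Bezout coefficients: 16 × 32 + 73 × -7 = 1
So 16 × 32 ≡ 1 (mod 73)
The inverse is 32 mod 73 = 32
Verification: 16 × 32 = 512 = 7 × 73 + 1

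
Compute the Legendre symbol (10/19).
(10/19) = 10^{9} mod 19 = -1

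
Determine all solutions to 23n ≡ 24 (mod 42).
12

Since gcd(23, 42) = 1 divides 24, a solution exists.
Multiply both sides by the inverse of 23 mod 42:
  23^(-1) mod 42 = 11
  x ≡ 11 × 24 ≡ 264 ≡ 12 (mod 42)
Verification: 23 × 12 = 276 = 6 × 42 + 24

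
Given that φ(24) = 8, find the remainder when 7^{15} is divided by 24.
By Euler: 7^{8} ≡ 1 (mod 24) since gcd(7, 24) = 1. 15 = 1×8 + 7. So 7^{15} ≡ 7^{7} ≡ 7 (mod 24)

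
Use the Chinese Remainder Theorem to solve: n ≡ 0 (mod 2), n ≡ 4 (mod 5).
4

Using the Chinese Remainder Theorem:
M = product of moduli = 10
For equation 1: M_1 = 5, 5 ≡ 1 (mod 2), inverse of 5 mod 2 is 1 (check: 1 × 1 = 1 ≡ 1 (mod 2))
For equation 2: M_2 = 2, 2 ≡ 2 (mod 5), inverse of 2 mod 5 is 3 (check: 2 × 3 = 6 ≡ 1 (mod 5))
Combine: n ≡ Σ r_i×M_i×(M_i⁻¹ mod m_i) = 0×5×1 + 4×2×3 = 0 + 24 = 24
24 mod 10 = 4
n ≡ 4 (mod 10)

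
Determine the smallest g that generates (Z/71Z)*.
7

A primitive root g modulo p has order p-1 = 70
Prime divisors of 70: [2, 5, 7]
g is a primitive root iff g^(70/q) ≢ 1 (mod 71) for each prime divisor q
Testing small values:
  g = 2: 2^35 ≡ 1, 2^14 ≡ 54, 2^10 ≡ 30 (mod 71) → 2^35 ≡ 1, not primitive root
  g = 3: 3^35 ≡ 1, 3^14 ≡ 54, 3^10 ≡ 48 (mod 71) → 3^35 ≡ 1, not primitive root
  g = 4: 4^35 ≡ 1, 4^14 ≡ 5, 4^10 ≡ 48 (mod 71) → 4^35 ≡ 1, not primitive root
  g = 5: 5^35 ≡ 1, 5^14 ≡ 57, 5^10 ≡ 1 (mod 71) → 5^35 ≡ 1, not primitive root
  g = 6: 6^35 ≡ 1, 6^14 ≡ 5, 6^10 ≡ 20 (mod 71) → 6^35 ≡ 1, not primitive root
  g = 7: 7^35 ≡ 70, 7^14 ≡ 54, 7^10 ≡ 45 (mod 71) → none is 1, primitive root!
The smallest primitive root is 7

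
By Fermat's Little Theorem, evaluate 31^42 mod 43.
By Fermat's Little Theorem, 31^{42} ≡ 1 (mod 43) since 43 is prime and gcd(31, 43) = 1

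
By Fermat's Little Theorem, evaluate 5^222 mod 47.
By Fermat: 5^{46} ≡ 1 (mod 47). 222 = 4×46 + 38. So 5^{222} ≡ 5^{38} ≡ 6 (mod 47)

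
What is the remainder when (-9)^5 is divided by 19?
(-9) ≡ 10 (mod 19). 5 = 4 + 1 (binary 101). Repeated squaring mod 19: 10^1 ≡ 10; 10^2 ≡ 10² = 100 ≡ 5; 10^4 ≡ 5² = 25 ≡ 6. Multiply: (-9)^5 ≡ 10^4 × 10^1 ≡ 6 × 10 (mod 19): 6 × 10 = 60 ≡ 3. So (-9)^5 ≡ 3 (mod 19).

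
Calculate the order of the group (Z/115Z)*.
88

Prime factorization: 115 = 5 × 23
Using the formula φ(n) = n × Π(1 - 1/p) for each prime factor p:
φ(115) = 115 × (1 - 1/5) × (1 - 1/23)
φ(115) = 88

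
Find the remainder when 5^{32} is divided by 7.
By Fermat: 5^{6} ≡ 1 (mod 7). 32 = 5×6 + 2. So 5^{32} ≡ 5^{2} ≡ 4 (mod 7)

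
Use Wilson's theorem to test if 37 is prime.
(36)! mod 37 = 36. Since 36 ≡ -1 (mod 37), 37 is prime.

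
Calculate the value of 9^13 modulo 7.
Using Fermat: 9^{6} ≡ 1 (mod 7). 13 ≡ 1 (mod 6). So 9^{13} ≡ 9^{1} ≡ 2 (mod 7)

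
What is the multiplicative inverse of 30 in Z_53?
30^(-1) ≡ 23 (mod 53). Verification: 30 × 23 = 690 ≡ 1 (mod 53)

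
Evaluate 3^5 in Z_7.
5 = 4 + 1 (binary 101). Repeated squaring mod 7: 3^1 ≡ 3; 3^2 ≡ 3² = 9 ≡ 2; 3^4 ≡ 2² = 4 ≡ 4. Multiply: 3^5 = 3^4 × 3^1 ≡ 4 × 3 (mod 7): 4 × 3 = 12 ≡ 5. So 3^5 ≡ 5 (mod 7).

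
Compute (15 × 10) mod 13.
7

(15 × 10) = 150
150 mod 13 = 7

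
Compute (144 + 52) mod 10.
6

(144 + 52) = 196
196 mod 10 = 6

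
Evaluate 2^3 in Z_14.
3 = 2 + 1 (binary 11). Repeated squaring mod 14: 2^1 ≡ 2; 2^2 ≡ 2² = 4 ≡ 4. Multiply: 2^3 = 2^2 × 2^1 ≡ 4 × 2 (mod 14): 4 × 2 = 8 ≡ 8. So 2^3 ≡ 8 (mod 14).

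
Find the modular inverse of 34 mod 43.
34^(-1) ≡ 19 (mod 43). Verification: 34 × 19 = 646 ≡ 1 (mod 43)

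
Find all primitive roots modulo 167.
Primitive roots mod 167: {5, 10, 13, 15, 17, 20, 23, 26, 30, 34, 35, 37, 39, 40, 41, 43, 45, 46, 51, 52, 53, 55, 59, 60, 67, 68, 69, 70, 71, 73, 74, 78, 79, 80, 82, 83, 86, 90, 91, 92, 95, 101, 102, 103, 104, 105, 106, 109, 110, 111, 113, 117, 118, 119, 120, 123, 125, 129, 131, 134, 135, 136, 138, 139, 140, 142, 143, 145, 146, 148, 149, 151, 153, 155, 156, 158, 159, 160, 161, 163, 164, 165}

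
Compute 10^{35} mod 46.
38

Using successive squaring:
Binary expansion of 35: 100011
Powers of 10 mod 46 (each is the square of the previous):
  10^1 ≡ 10 (mod 46)
  10^2 ≡ 10² = 100 ≡ 8 (mod 46)
  10^4 ≡ 8² = 64 ≡ 18 (mod 46)
  10^8 ≡ 18² = 324 ≡ 2 (mod 46)
  10^16 ≡ 2² = 4 ≡ 4 (mod 46)
  10^32 ≡ 4² = 16 ≡ 16 (mod 46)
35 = 32 + 2 + 1, so 10^35 = 10^32 × 10^2 × 10^1 ≡ 16 × 8 × 10 (mod 46)
Multiplying step by step:
  16 × 8 = 128 ≡ 36 (mod 46)
  36 × 10 = 360 ≡ 38 (mod 46)
Result: 10^35 ≡ 38 (mod 46)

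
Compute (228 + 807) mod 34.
15

(228 + 807) = 1035
1035 mod 34 = 15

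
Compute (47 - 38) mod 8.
1

(47 - 38) = 9
9 mod 8 = 1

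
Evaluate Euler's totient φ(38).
18

Prime factorization: 38 = 2 × 19
Using the formula φ(n) = n × Π(1 - 1/p) for each prime factor p:
φ(38) = 38 × (1 - 1/2) × (1 - 1/19)
φ(38) = 18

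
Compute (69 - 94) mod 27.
2

(69 - 94) = -25
-25 mod 27 = 2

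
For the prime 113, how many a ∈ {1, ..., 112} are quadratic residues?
For prime 113, there are (p-1)/2 = (113-1)/2 = 56 quadratic residues (excluding 0).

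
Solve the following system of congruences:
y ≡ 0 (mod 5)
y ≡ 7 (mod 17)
75

Using the Chinese Remainder Theorem:
M = product of moduli = 85
For equation 1: M_1 = 17, 17 ≡ 2 (mod 5), inverse of 17 mod 5 is 3 (check: 2 × 3 = 6 ≡ 1 (mod 5))
For equation 2: M_2 = 5, 5 ≡ 5 (mod 17), inverse of 5 mod 17 is 7 (check: 5 × 7 = 35 ≡ 1 (mod 17))
Combine: y ≡ Σ r_i×M_i×(M_i⁻¹ mod m_i) = 0×17×3 + 7×5×7 = 0 + 245 = 245
245 mod 85 = 75
y ≡ 75 (mod 85)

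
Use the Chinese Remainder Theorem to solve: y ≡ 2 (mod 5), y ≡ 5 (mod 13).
M = 5 × 13 = 65. M₁ = 13, y₁ ≡ 2 (mod 5). M₂ = 5, y₂ ≡ 8 (mod 13). y = 2×13×2 + 5×5×8 ≡ 57 (mod 65)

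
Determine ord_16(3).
Powers of 3 mod 16: 3^1≡3, 3^2≡9, 3^3≡11, 3^4≡1. Order = 4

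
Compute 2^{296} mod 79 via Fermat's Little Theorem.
72

By Fermat's Little Theorem, a^(p-1) ≡ 1 (mod p) for prime p and gcd(a, p) = 1
Here p = 79, so 2^78 ≡ 1 (mod 79)
We can reduce the exponent: 296 mod 78 = 62
So 2^296 ≡ 2^62 (mod 79)
Computing: 2^62 mod 79 = 72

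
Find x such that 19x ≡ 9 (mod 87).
60

Since gcd(19, 87) = 1 divides 9, a solution exists.
Multiply both sides by the inverse of 19 mod 87:
  19^(-1) mod 87 = 55
  x ≡ 55 × 9 ≡ 495 ≡ 60 (mod 87)
Verification: 19 × 60 = 1140 = 13 × 87 + 9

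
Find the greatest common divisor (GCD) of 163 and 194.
1

Using the Euclidean algorithm:
163 = 0 × 194 + 163
194 = 1 × 163 + 31
163 = 5 × 31 + 8
31 = 3 × 8 + 7
8 = 1 × 7 + 1
7 = 7 × 1 + 0

GCD(163, 194) = 1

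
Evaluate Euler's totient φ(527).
480

Prime factorization: 527 = 17 × 31
Using the formula φ(n) = n × Π(1 - 1/p) for each prime factor p:
φ(527) = 527 × (1 - 1/17) × (1 - 1/31)
φ(527) = 480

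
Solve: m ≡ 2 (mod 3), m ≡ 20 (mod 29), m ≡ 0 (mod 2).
M = 3 × 29 × 2 = 174. M₁ = 58, y₁ ≡ 1 (mod 3). M₂ = 6, y₂ ≡ 5 (mod 29). M₃ = 87, y₃ ≡ 1 (mod 2). m = 2×58×1 + 20×6×5 + 0×87×1 ≡ 20 (mod 174)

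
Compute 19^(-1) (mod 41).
19^(-1) ≡ 13 (mod 41). Verification: 19 × 13 = 247 ≡ 1 (mod 41)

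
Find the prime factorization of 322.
2 × 7 × 23

Divide by primes starting from smallest:
322 ÷ 2 = 161
161 ÷ 7 = 23
23 ÷ 23 = 1

322 = 2 × 7 × 23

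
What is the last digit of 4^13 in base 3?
Using Fermat: 4^{2} ≡ 1 (mod 3). 13 ≡ 1 (mod 2). So 4^{13} ≡ 4^{1} ≡ 1 (mod 3)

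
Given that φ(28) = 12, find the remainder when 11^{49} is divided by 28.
By Euler: 11^{12} ≡ 1 (mod 28) since gcd(11, 28) = 1. 49 = 4×12 + 1. So 11^{49} ≡ 11^{1} ≡ 11 (mod 28)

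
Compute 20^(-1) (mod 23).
20^(-1) ≡ 15 (mod 23). Verification: 20 × 15 = 300 ≡ 1 (mod 23)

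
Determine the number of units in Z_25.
20

Prime factorization: 25 = 5^2
Using the formula φ(n) = n × Π(1 - 1/p) for each prime factor p:
φ(25) = 25 × (1 - 1/5)
φ(25) = 20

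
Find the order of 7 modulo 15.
Powers of 7 mod 15: 7^1≡7, 7^2≡4, 7^3≡13, 7^4≡1. Order = 4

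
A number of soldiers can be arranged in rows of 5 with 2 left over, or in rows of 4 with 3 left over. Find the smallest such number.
M = 5 × 4 = 20. M₁ = 4, y₁ ≡ 4 (mod 5). M₂ = 5, y₂ ≡ 1 (mod 4). t = 2×4×4 + 3×5×1 ≡ 7 (mod 20). The smallest positive such number is 7.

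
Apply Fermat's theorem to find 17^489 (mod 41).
By Fermat: 17^{40} ≡ 1 (mod 41). 489 ≡ 9 (mod 40). So 17^{489} ≡ 17^{9} ≡ 26 (mod 41)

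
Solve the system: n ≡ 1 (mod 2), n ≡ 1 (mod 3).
M = 2 × 3 = 6. M₁ = 3, y₁ ≡ 1 (mod 2). M₂ = 2, y₂ ≡ 2 (mod 3). n = 1×3×1 + 1×2×2 ≡ 1 (mod 6)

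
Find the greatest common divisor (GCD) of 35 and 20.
5

Using the Euclidean algorithm:
35 = 1 × 20 + 15
20 = 1 × 15 + 5
15 = 3 × 5 + 0

GCD(35, 20) = 5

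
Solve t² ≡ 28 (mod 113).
The square roots of 28 mod 113 are 49 and 64. Verify: 49² = 2401 ≡ 28 (mod 113)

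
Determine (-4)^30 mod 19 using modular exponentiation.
Using Fermat: (-4)^{18} ≡ 1 (mod 19). 30 ≡ 12 (mod 18). So (-4)^{30} ≡ (-4)^{12} ≡ 7 (mod 19)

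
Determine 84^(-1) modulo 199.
84^(-1) ≡ 154 (mod 199). Verification: 84 × 154 = 12936 ≡ 1 (mod 199)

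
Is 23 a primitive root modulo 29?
p - 1 = 28 has prime divisors 2, 7. Check 23^(28/q) mod 29 for each: 23^(28/2) = 23^14 ≡ 1, 23^(28/7) = 23^4 ≡ 20 (mod 29). Since 23^14 ≡ 1 (mod 29), the order of 23 divides 14 (in fact the order is 7) ≠ 28, so it is not a primitive root.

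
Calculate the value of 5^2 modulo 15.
2 = 2 (binary 10). Repeated squaring mod 15: 5^1 ≡ 5; 5^2 ≡ 5² = 25 ≡ 10. So 5^2 ≡ 10 (mod 15).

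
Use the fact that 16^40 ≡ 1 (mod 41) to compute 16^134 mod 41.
By Fermat: 16^{40} ≡ 1 (mod 41). 134 = 3×40 + 14. So 16^{134} ≡ 16^{14} ≡ 18 (mod 41)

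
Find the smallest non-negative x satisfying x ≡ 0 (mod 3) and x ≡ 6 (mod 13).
M = 3 × 13 = 39. M₁ = 13, y₁ ≡ 1 (mod 3). M₂ = 3, y₂ ≡ 9 (mod 13). x = 0×13×1 + 6×3×9 ≡ 6 (mod 39)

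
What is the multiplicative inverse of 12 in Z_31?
12^(-1) ≡ 13 (mod 31). Verification: 12 × 13 = 156 ≡ 1 (mod 31)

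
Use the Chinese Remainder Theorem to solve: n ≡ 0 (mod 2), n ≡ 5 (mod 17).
22

Using the Chinese Remainder Theorem:
M = product of moduli = 34
For equation 1: M_1 = 17, 17 ≡ 1 (mod 2), inverse of 17 mod 2 is 1 (check: 1 × 1 = 1 ≡ 1 (mod 2))
For equation 2: M_2 = 2, 2 ≡ 2 (mod 17), inverse of 2 mod 17 is 9 (check: 2 × 9 = 18 ≡ 1 (mod 17))
Combine: n ≡ Σ r_i×M_i×(M_i⁻¹ mod m_i) = 0×17×1 + 5×2×9 = 0 + 90 = 90
90 mod 34 = 22
n ≡ 22 (mod 34)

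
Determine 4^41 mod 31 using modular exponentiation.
Using Fermat: 4^{30} ≡ 1 (mod 31). 41 ≡ 11 (mod 30). So 4^{41} ≡ 4^{11} ≡ 4 (mod 31)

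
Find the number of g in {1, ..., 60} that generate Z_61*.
Number of primitive roots mod 61 = φ(60) = 16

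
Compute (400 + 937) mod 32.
25

(400 + 937) = 1337
1337 mod 32 = 25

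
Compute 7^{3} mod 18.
1

Using successive squaring:
Binary expansion of 3: 11
Powers of 7 mod 18 (each is the square of the previous):
  7^1 ≡ 7 (mod 18)
  7^2 ≡ 7² = 49 ≡ 13 (mod 18)
3 = 2 + 1, so 7^3 = 7^2 × 7^1 ≡ 13 × 7 (mod 18)
Multiplying step by step:
  13 × 7 = 91 ≡ 1 (mod 18)
Result: 7^3 ≡ 1 (mod 18)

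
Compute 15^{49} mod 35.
15

Using successive squaring:
Binary expansion of 49: 110001
Powers of 15 mod 35 (each is the square of the previous):
  15^1 ≡ 15 (mod 35)
  15^2 ≡ 15² = 225 ≡ 15 (mod 35)
  15^4 ≡ 15² = 225 ≡ 15 (mod 35)
  15^8 ≡ 15² = 225 ≡ 15 (mod 35)
  15^16 ≡ 15² = 225 ≡ 15 (mod 35)
  15^32 ≡ 15² = 225 ≡ 15 (mod 35)
49 = 32 + 16 + 1, so 15^49 = 15^32 × 15^16 × 15^1 ≡ 15 × 15 × 15 (mod 35)
Multiplying step by step:
  15 × 15 = 225 ≡ 15 (mod 35)
  15 × 15 = 225 ≡ 15 (mod 35)
Result: 15^49 ≡ 15 (mod 35)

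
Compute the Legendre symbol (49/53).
(49/53) = 49^{26} mod 53 = 1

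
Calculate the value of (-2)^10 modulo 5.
(-2) ≡ 3 (mod 5). 10 = 8 + 2 (binary 1010). Repeated squaring mod 5: 3^1 ≡ 3; 3^2 ≡ 3² = 9 ≡ 4; 3^4 ≡ 4² = 16 ≡ 1; 3^8 ≡ 1² = 1 ≡ 1. Multiply: (-2)^10 ≡ 3^8 × 3^2 ≡ 1 × 4 (mod 5): 1 × 4 = 4 ≡ 4. So (-2)^10 ≡ 4 (mod 5).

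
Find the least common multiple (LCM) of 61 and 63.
3843

First find GCD(61, 63) using the Euclidean algorithm:
61 = 0 × 63 + 61
63 = 1 × 61 + 2
61 = 30 × 2 + 1
2 = 2 × 1 + 0
GCD(61, 63) = 1

LCM formula: LCM(a, b) = (a × b) / GCD(a, b)
LCM(61, 63) = (61 × 63) / 1
LCM(61, 63) = 3843 / 1
LCM(61, 63) = 3843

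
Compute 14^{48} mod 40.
16

Using successive squaring:
Binary expansion of 48: 110000
Powers of 14 mod 40 (each is the square of the previous):
  14^1 ≡ 14 (mod 40)
  14^2 ≡ 14² = 196 ≡ 36 (mod 40)
  14^4 ≡ 36² = 1296 ≡ 16 (mod 40)
  14^8 ≡ 16² = 256 ≡ 16 (mod 40)
  14^16 ≡ 16² = 256 ≡ 16 (mod 40)
  14^32 ≡ 16² = 256 ≡ 16 (mod 40)
48 = 32 + 16, so 14^48 = 14^32 × 14^16 ≡ 16 × 16 (mod 40)
Multiplying step by step:
  16 × 16 = 256 ≡ 16 (mod 40)
Result: 14^48 ≡ 16 (mod 40)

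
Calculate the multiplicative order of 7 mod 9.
Powers of 7 mod 9: 7^1≡7, 7^2≡4, 7^3≡1. Order = 3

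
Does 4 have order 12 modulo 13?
p - 1 = 12 has prime divisors 2, 3. Check 4^(12/q) mod 13 for each: 4^(12/2) = 4^6 ≡ 1, 4^(12/3) = 4^4 ≡ 9 (mod 13). Since 4^6 ≡ 1 (mod 13), the order of 4 divides 6 (in fact the order is 6) ≠ 12, so it is not a primitive root.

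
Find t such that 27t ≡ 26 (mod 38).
8

Since gcd(27, 38) = 1 divides 26, a solution exists.
Multiply both sides by the inverse of 27 mod 38:
  27^(-1) mod 38 = 31
  x ≡ 31 × 26 ≡ 806 ≡ 8 (mod 38)
Verification: 27 × 8 = 216 = 5 × 38 + 26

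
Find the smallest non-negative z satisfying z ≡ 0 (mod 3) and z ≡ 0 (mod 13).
M = 3 × 13 = 39. M₁ = 13, y₁ ≡ 1 (mod 3). M₂ = 3, y₂ ≡ 9 (mod 13). z = 0×13×1 + 0×3×9 ≡ 0 (mod 39)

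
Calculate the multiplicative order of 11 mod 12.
Powers of 11 mod 12: 11^1≡11, 11^2≡1. Order = 2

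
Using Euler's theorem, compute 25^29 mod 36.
By Euler: 25^{12} ≡ 1 (mod 36) since gcd(25, 36) = 1. 29 = 2×12 + 5. So 25^{29} ≡ 25^{5} ≡ 13 (mod 36)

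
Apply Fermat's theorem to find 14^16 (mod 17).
By Fermat's Little Theorem, 14^{16} ≡ 1 (mod 17) since 17 is prime and gcd(14, 17) = 1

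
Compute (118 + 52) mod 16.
10

(118 + 52) = 170
170 mod 16 = 10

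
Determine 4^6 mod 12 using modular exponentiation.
6 = 4 + 2 (binary 110). Repeated squaring mod 12: 4^1 ≡ 4; 4^2 ≡ 4² = 16 ≡ 4; 4^4 ≡ 4² = 16 ≡ 4. Multiply: 4^6 = 4^4 × 4^2 ≡ 4 × 4 (mod 12): 4 × 4 = 16 ≡ 4. So 4^6 ≡ 4 (mod 12).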